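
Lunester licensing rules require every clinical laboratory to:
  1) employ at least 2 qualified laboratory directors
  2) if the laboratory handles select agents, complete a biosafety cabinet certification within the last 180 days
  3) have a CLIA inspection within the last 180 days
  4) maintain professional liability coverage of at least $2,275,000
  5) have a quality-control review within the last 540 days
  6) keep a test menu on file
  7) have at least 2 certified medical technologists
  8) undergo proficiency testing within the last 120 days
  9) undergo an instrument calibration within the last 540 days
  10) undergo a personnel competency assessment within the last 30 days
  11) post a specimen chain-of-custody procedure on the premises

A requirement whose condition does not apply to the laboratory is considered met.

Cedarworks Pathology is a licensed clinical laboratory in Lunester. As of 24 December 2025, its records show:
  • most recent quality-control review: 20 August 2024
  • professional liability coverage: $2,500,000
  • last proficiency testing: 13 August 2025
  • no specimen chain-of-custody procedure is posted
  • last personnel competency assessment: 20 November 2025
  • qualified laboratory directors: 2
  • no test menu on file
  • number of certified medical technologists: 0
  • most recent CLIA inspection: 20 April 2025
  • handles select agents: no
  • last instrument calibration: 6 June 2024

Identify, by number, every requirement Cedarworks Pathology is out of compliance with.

3, 6, 7, 8, 9, 10, 11

1. qualified laboratory directors 2 ≥ 2 → met
2. condition 'handles select agents' does not hold → requirement n/a → met
3. CLIA inspection 248 days ago vs limit 180 → not met
4. professional liability coverage $2,500,000 ≥ $2,275,000 → met
5. quality-control review 491 days ago vs limit 540 → met
6. test menu absent → not met
7. certified medical technologists 0 < 2 → not met
8. proficiency testing 133 days ago vs limit 120 → not met
9. instrument calibration 566 days ago vs limit 540 → not met
10. personnel competency assessment 34 days ago vs limit 30 → not met
11. specimen chain-of-custody procedure absent → not met
Not met: 3, 6, 7, 8, 9, 10, 11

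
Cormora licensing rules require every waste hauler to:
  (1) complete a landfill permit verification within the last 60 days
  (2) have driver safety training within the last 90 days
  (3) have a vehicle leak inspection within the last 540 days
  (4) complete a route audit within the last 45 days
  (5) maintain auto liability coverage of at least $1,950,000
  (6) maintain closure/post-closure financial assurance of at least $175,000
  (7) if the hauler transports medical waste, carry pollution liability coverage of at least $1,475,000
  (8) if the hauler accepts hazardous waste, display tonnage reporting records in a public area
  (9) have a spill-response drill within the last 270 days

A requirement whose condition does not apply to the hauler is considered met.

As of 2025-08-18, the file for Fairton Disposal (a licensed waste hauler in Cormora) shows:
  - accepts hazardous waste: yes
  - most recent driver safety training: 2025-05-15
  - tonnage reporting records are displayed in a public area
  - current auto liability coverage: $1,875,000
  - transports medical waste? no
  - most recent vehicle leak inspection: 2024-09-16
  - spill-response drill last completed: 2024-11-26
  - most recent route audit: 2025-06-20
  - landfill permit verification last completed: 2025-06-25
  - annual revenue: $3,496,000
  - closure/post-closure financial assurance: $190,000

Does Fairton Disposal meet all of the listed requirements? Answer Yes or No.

1. landfill permit verification 54 days ago vs limit 60 → met
2. driver safety training 95 days ago vs limit 90 → not met
3. vehicle leak inspection 336 days ago vs limit 540 → met
4. route audit 59 days ago vs limit 45 → not met
5. auto liability coverage $1,875,000 < $1,950,000 → not met
6. closure/post-closure financial assurance $190,000 ≥ $175,000 → met
7. condition 'transports medical waste' does not hold → requirement n/a → met
8. condition 'accepts hazardous waste' holds; tonnage reporting records present → met
9. spill-response drill 265 days ago vs limit 270 → met
Not met: 2, 4, 5

No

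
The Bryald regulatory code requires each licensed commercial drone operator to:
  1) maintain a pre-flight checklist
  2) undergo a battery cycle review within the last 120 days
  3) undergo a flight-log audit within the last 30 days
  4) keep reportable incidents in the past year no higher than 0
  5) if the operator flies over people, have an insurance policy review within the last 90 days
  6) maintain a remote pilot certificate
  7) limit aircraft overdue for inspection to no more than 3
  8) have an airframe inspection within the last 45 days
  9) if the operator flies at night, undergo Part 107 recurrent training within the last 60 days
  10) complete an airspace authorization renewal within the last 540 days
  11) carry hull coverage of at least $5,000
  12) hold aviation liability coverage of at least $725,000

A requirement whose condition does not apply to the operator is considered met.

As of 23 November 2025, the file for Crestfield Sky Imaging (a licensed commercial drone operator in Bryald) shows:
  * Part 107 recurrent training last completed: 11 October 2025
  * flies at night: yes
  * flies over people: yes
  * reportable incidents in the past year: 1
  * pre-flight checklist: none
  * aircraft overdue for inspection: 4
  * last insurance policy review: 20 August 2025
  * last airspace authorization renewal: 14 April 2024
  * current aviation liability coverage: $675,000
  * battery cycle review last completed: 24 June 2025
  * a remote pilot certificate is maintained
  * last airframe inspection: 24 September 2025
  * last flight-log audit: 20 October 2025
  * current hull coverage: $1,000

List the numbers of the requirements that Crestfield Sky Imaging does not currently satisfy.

1, 2, 3, 4, 5, 7, 8, 10, 11, 12

1. pre-flight checklist absent → not met
2. battery cycle review 152 days ago vs limit 120 → not met
3. flight-log audit 34 days ago vs limit 30 → not met
4. reportable incidents in the past year 1 > 0 → not met
5. condition 'flies over people' holds; insurance policy review 95 days ago vs limit 90 → not met
6. remote pilot certificate present → met
7. aircraft overdue for inspection 4 > 3 → not met
8. airframe inspection 60 days ago vs limit 45 → not met
9. condition 'flies at night' holds; Part 107 recurrent training 43 days ago vs limit 60 → met
10. airspace authorization renewal 588 days ago vs limit 540 → not met
11. hull coverage $1,000 < $5,000 → not met
12. aviation liability coverage $675,000 < $725,000 → not met
Not met: 1, 2, 3, 4, 5, 7, 8, 10, 11, 12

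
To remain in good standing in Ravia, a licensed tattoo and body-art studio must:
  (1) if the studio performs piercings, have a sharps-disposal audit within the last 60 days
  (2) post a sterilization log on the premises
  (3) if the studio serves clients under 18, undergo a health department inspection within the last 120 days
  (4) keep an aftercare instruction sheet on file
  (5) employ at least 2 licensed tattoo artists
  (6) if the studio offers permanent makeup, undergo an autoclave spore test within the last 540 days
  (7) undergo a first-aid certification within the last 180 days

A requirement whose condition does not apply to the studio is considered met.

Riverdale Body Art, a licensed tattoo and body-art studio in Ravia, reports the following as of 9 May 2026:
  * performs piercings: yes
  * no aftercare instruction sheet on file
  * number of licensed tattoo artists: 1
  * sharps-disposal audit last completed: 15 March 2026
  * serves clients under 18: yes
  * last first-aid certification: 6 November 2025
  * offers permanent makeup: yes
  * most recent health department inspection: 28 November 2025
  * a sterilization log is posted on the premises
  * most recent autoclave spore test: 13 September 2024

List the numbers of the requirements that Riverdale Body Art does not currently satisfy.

1. condition 'performs piercings' holds; sharps-disposal audit 55 days ago vs limit 60 → met
2. sterilization log present → met
3. condition 'serves clients under 18' holds; health department inspection 162 days ago vs limit 120 → not met
4. aftercare instruction sheet absent → not met
5. licensed tattoo artists 1 < 2 → not met
6. condition 'offers permanent makeup' holds; autoclave spore test 603 days ago vs limit 540 → not met
7. first-aid certification 184 days ago vs limit 180 → not met
Not met: 3, 4, 5, 6, 7

3, 4, 5, 6, 7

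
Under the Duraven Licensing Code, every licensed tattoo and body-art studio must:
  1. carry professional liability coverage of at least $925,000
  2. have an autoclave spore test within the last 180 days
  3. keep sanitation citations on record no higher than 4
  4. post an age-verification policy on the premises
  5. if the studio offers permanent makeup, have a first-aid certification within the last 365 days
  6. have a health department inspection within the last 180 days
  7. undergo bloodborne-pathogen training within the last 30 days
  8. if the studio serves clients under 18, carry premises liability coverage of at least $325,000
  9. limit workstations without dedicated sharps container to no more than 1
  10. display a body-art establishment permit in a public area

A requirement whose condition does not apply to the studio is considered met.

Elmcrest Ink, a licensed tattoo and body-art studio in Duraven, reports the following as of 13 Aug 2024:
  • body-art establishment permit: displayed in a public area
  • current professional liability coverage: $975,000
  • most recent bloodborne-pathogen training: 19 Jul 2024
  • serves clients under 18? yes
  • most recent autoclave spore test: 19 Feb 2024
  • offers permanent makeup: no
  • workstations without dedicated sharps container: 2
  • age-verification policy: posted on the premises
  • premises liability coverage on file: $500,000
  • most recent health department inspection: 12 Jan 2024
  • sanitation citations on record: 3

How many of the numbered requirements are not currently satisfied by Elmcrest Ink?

2

1. professional liability coverage $975,000 ≥ $925,000 → met
2. autoclave spore test 176 days ago vs limit 180 → met
3. sanitation citations on record 3 ≤ 4 → met
4. age-verification policy present → met
5. condition 'offers permanent makeup' does not hold → requirement n/a → met
6. health department inspection 214 days ago vs limit 180 → not met
7. bloodborne-pathogen training 25 days ago vs limit 30 → met
8. condition 'serves clients under 18' holds; premises liability coverage $500,000 ≥ $325,000 → met
9. workstations without dedicated sharps container 2 > 1 → not met
10. body-art establishment permit present → met
Not met: 2 of 10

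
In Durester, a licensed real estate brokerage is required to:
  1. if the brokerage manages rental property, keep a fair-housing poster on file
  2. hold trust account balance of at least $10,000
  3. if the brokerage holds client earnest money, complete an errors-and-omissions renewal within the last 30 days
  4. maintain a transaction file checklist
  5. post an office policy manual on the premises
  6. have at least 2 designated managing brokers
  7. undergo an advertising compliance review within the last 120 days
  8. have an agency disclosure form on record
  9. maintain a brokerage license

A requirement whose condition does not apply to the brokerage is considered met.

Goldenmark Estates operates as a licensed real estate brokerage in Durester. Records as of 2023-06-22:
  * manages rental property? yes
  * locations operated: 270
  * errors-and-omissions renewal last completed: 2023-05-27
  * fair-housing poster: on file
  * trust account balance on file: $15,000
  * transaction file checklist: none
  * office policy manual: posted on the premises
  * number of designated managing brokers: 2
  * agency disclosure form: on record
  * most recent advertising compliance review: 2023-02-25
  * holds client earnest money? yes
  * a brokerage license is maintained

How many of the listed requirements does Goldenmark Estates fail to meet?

1

1. condition 'manages rental property' holds; fair-housing poster present → met
2. trust account balance $15,000 ≥ $10,000 → met
3. condition 'holds client earnest money' holds; errors-and-omissions renewal 26 days ago vs limit 30 → met
4. transaction file checklist absent → not met
5. office policy manual present → met
6. designated managing brokers 2 ≥ 2 → met
7. advertising compliance review 117 days ago vs limit 120 → met
8. agency disclosure form present → met
9. brokerage license present → met
Not met: 1 of 9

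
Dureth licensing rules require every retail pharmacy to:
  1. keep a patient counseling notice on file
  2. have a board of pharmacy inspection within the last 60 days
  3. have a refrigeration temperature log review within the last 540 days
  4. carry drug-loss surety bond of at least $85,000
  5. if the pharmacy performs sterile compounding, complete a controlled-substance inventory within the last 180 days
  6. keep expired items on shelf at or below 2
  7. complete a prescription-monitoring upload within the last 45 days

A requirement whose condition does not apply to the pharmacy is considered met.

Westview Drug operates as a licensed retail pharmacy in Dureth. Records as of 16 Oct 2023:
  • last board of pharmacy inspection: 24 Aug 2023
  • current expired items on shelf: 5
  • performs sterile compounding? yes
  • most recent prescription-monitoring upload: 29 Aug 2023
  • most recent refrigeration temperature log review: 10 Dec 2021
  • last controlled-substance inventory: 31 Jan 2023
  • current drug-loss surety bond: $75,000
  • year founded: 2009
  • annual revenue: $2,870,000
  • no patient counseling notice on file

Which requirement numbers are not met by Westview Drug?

1. patient counseling notice absent → not met
2. board of pharmacy inspection 53 days ago vs limit 60 → met
3. refrigeration temperature log review 675 days ago vs limit 540 → not met
4. drug-loss surety bond $75,000 < $85,000 → not met
5. condition 'performs sterile compounding' holds; controlled-substance inventory 258 days ago vs limit 180 → not met
6. expired items on shelf 5 > 2 → not met
7. prescription-monitoring upload 48 days ago vs limit 45 → not met
Not met: 1, 3, 4, 5, 6, 7

1, 3, 4, 5, 6, 7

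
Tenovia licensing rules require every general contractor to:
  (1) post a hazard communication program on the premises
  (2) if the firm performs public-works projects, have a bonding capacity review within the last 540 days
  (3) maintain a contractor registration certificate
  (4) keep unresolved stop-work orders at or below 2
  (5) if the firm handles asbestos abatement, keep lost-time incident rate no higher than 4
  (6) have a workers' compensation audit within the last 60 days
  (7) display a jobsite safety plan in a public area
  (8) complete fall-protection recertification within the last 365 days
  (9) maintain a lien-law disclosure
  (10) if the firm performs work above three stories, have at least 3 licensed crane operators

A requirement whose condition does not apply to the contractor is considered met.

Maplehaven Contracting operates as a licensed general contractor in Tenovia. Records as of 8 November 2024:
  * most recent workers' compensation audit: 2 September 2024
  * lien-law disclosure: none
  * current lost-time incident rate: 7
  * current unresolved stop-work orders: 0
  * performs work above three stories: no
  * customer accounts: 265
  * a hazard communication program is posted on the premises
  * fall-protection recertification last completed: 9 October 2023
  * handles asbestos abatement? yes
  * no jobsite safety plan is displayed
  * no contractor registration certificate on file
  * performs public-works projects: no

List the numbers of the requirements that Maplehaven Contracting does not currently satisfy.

3, 5, 6, 7, 8, 9

1. hazard communication program present → met
2. condition 'performs public-works projects' does not hold → requirement n/a → met
3. contractor registration certificate absent → not met
4. unresolved stop-work orders 0 ≤ 2 → met
5. condition 'handles asbestos abatement' holds; lost-time incident rate 7 > 4 → not met
6. workers' compensation audit 67 days ago vs limit 60 → not met
7. jobsite safety plan absent → not met
8. fall-protection recertification 396 days ago vs limit 365 → not met
9. lien-law disclosure absent → not met
10. condition 'performs work above three stories' does not hold → requirement n/a → met
Not met: 3, 5, 6, 7, 8, 9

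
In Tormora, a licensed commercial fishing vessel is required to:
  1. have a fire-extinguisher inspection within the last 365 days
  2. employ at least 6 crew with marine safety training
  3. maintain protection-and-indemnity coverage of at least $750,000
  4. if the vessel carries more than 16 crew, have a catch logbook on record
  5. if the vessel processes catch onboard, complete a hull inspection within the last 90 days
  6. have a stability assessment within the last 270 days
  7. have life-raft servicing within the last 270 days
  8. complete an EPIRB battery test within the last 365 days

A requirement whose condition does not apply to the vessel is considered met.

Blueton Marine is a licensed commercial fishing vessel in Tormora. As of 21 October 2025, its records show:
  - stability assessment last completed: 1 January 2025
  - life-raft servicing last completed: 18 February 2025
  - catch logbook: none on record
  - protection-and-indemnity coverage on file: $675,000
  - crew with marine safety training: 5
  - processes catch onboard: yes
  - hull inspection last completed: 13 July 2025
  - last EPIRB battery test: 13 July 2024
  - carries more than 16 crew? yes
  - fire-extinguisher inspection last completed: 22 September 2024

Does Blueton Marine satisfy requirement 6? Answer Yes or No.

No

6. stability assessment 293 days ago vs limit 270 → not met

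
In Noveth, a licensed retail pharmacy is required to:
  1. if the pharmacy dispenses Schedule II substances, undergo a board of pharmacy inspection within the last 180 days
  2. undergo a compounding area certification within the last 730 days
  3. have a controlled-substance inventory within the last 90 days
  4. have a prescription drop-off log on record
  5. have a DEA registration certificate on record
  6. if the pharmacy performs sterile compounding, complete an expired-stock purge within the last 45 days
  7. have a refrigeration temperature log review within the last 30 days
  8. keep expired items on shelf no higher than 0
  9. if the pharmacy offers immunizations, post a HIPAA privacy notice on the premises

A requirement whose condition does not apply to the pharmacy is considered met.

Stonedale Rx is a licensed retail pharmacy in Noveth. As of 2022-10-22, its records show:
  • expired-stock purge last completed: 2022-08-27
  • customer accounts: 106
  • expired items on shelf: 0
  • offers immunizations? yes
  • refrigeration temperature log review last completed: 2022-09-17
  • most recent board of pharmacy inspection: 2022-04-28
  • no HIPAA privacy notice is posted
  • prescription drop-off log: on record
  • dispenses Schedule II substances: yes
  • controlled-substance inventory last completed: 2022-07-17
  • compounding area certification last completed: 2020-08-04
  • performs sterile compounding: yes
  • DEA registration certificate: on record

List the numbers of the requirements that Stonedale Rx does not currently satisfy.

1. condition 'dispenses Schedule II substances' holds; board of pharmacy inspection 177 days ago vs limit 180 → met
2. compounding area certification 809 days ago vs limit 730 → not met
3. controlled-substance inventory 97 days ago vs limit 90 → not met
4. prescription drop-off log present → met
5. DEA registration certificate present → met
6. condition 'performs sterile compounding' holds; expired-stock purge 56 days ago vs limit 45 → not met
7. refrigeration temperature log review 35 days ago vs limit 30 → not met
8. expired items on shelf 0 ≤ 0 → met
9. condition 'offers immunizations' holds; HIPAA privacy notice absent → not met
Not met: 2, 3, 6, 7, 9

2, 3, 6, 7, 9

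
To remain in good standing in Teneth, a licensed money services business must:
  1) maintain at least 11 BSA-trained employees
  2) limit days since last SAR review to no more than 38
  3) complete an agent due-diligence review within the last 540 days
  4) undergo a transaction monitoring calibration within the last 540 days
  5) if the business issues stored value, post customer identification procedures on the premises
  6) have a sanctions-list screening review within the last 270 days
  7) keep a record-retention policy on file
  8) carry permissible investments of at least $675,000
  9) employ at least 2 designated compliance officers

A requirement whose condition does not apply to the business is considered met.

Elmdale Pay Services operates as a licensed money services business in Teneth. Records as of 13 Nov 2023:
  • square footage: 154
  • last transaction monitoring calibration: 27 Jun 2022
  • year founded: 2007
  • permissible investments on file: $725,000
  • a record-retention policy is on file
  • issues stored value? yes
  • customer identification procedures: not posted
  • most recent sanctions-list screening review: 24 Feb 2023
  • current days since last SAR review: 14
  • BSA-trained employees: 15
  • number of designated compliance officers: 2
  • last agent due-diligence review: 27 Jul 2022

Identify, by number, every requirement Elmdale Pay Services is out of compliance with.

5

1. BSA-trained employees 15 ≥ 11 → met
2. days since last SAR review 14 ≤ 38 → met
3. agent due-diligence review 474 days ago vs limit 540 → met
4. transaction monitoring calibration 504 days ago vs limit 540 → met
5. condition 'issues stored value' holds; customer identification procedures absent → not met
6. sanctions-list screening review 262 days ago vs limit 270 → met
7. record-retention policy present → met
8. permissible investments $725,000 ≥ $675,000 → met
9. designated compliance officers 2 ≥ 2 → met
Not met: 5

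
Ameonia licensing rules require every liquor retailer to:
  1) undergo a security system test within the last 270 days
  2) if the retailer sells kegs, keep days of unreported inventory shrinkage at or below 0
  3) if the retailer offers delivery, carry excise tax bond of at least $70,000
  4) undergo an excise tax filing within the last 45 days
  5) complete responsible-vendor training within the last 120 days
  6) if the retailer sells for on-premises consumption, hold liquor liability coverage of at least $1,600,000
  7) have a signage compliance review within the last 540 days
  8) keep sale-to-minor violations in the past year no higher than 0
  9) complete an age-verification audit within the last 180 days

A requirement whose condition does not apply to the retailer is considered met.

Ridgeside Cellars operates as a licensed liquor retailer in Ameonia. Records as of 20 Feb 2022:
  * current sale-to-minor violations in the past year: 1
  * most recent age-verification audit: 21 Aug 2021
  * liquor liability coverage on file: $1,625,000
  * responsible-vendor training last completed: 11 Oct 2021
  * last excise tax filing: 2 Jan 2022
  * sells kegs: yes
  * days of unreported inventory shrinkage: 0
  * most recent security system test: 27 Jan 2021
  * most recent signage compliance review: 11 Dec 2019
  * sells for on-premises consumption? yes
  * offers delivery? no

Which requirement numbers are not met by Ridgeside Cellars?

1. security system test 389 days ago vs limit 270 → not met
2. condition 'sells kegs' holds; days of unreported inventory shrinkage 0 ≤ 0 → met
3. condition 'offers delivery' does not hold → requirement n/a → met
4. excise tax filing 49 days ago vs limit 45 → not met
5. responsible-vendor training 132 days ago vs limit 120 → not met
6. condition 'sells for on-premises consumption' holds; liquor liability coverage $1,625,000 ≥ $1,600,000 → met
7. signage compliance review 802 days ago vs limit 540 → not met
8. sale-to-minor violations in the past year 1 > 0 → not met
9. age-verification audit 183 days ago vs limit 180 → not met
Not met: 1, 4, 5, 7, 8, 9

1, 4, 5, 7, 8, 9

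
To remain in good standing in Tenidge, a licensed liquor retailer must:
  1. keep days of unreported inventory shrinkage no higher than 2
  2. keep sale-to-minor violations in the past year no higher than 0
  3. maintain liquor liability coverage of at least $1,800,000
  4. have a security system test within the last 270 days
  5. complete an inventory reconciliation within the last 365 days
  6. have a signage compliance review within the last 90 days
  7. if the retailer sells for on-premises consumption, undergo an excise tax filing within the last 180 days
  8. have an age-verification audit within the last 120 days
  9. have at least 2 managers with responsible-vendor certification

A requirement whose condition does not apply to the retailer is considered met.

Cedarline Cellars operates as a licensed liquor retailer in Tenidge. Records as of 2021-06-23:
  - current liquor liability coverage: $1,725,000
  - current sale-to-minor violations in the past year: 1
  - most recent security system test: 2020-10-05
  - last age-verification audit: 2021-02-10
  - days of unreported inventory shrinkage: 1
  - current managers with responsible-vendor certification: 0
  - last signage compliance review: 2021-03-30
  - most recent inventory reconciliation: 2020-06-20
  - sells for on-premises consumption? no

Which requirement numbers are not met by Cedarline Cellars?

1. days of unreported inventory shrinkage 1 ≤ 2 → met
2. sale-to-minor violations in the past year 1 > 0 → not met
3. liquor liability coverage $1,725,000 < $1,800,000 → not met
4. security system test 261 days ago vs limit 270 → met
5. inventory reconciliation 368 days ago vs limit 365 → not met
6. signage compliance review 85 days ago vs limit 90 → met
7. condition 'sells for on-premises consumption' does not hold → requirement n/a → met
8. age-verification audit 133 days ago vs limit 120 → not met
9. managers with responsible-vendor certification 0 < 2 → not met
Not met: 2, 3, 5, 8, 9

2, 3, 5, 8, 9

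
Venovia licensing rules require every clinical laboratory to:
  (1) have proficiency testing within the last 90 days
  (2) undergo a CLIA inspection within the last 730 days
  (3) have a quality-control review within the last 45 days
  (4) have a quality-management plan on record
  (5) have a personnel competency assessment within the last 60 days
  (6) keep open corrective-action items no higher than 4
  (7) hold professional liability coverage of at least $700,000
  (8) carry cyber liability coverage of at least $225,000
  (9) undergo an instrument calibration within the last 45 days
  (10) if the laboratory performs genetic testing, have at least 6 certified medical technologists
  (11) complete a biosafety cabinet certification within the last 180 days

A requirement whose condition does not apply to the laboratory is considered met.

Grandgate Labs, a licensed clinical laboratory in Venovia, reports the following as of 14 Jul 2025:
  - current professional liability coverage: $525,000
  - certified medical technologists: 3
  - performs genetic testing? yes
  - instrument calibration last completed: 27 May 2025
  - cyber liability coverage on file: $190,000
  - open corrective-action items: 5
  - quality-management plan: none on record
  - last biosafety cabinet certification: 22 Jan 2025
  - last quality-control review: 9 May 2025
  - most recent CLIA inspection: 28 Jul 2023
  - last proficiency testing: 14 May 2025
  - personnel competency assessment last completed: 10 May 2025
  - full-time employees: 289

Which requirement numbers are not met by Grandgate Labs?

1. proficiency testing 61 days ago vs limit 90 → met
2. CLIA inspection 717 days ago vs limit 730 → met
3. quality-control review 66 days ago vs limit 45 → not met
4. quality-management plan absent → not met
5. personnel competency assessment 65 days ago vs limit 60 → not met
6. open corrective-action items 5 > 4 → not met
7. professional liability coverage $525,000 < $700,000 → not met
8. cyber liability coverage $190,000 < $225,000 → not met
9. instrument calibration 48 days ago vs limit 45 → not met
10. condition 'performs genetic testing' holds; certified medical technologists 3 < 6 → not met
11. biosafety cabinet certification 173 days ago vs limit 180 → met
Not met: 3, 4, 5, 6, 7, 8, 9, 10

3, 4, 5, 6, 7, 8, 9, 10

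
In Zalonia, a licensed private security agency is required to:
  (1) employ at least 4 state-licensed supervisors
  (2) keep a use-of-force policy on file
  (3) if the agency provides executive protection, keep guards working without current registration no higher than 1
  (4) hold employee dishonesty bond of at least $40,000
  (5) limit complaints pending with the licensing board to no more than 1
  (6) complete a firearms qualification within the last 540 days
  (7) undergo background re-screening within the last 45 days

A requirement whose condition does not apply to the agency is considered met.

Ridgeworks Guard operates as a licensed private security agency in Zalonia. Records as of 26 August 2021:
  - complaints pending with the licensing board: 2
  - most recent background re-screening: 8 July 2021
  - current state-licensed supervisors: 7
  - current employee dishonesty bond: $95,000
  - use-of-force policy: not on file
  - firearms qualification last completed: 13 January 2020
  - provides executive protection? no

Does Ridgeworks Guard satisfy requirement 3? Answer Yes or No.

Yes

3. condition 'provides executive protection' does not hold → requirement n/a → met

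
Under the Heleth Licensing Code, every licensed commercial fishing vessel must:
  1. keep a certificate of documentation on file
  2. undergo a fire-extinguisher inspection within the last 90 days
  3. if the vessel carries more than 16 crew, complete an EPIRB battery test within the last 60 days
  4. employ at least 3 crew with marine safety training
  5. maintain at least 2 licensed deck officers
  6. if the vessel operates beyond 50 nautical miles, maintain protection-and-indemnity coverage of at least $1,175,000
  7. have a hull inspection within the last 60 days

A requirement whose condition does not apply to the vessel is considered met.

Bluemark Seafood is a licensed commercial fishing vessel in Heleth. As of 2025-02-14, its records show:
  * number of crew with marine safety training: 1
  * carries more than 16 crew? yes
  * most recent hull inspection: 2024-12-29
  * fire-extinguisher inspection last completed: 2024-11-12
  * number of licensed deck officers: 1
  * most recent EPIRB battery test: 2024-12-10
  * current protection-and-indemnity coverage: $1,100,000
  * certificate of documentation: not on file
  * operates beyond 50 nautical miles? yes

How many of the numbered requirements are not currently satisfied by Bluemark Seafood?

6

1. certificate of documentation absent → not met
2. fire-extinguisher inspection 94 days ago vs limit 90 → not met
3. condition 'carries more than 16 crew' holds; EPIRB battery test 66 days ago vs limit 60 → not met
4. crew with marine safety training 1 < 3 → not met
5. licensed deck officers 1 < 2 → not met
6. condition 'operates beyond 50 nautical miles' holds; protection-and-indemnity coverage $1,100,000 < $1,175,000 → not met
7. hull inspection 47 days ago vs limit 60 → met
Not met: 6 of 7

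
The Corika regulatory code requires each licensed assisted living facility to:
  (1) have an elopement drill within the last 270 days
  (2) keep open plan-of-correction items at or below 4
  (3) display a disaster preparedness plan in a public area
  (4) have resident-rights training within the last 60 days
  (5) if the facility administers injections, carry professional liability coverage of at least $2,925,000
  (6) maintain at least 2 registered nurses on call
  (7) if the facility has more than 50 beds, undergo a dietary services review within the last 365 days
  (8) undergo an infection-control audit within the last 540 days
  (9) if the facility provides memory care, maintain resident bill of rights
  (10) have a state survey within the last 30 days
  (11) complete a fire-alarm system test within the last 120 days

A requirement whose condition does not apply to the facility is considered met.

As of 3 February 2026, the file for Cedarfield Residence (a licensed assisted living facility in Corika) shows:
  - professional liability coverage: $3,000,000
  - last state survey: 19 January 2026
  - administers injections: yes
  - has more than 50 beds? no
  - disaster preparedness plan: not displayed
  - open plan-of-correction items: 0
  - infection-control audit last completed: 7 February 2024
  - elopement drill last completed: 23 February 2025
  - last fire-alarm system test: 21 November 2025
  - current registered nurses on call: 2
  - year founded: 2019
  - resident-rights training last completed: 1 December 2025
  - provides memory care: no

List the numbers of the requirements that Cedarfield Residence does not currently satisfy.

1, 3, 4, 8

1. elopement drill 345 days ago vs limit 270 → not met
2. open plan-of-correction items 0 ≤ 4 → met
3. disaster preparedness plan absent → not met
4. resident-rights training 64 days ago vs limit 60 → not met
5. condition 'administers injections' holds; professional liability coverage $3,000,000 ≥ $2,925,000 → met
6. registered nurses on call 2 ≥ 2 → met
7. condition 'has more than 50 beds' does not hold → requirement n/a → met
8. infection-control audit 727 days ago vs limit 540 → not met
9. condition 'provides memory care' does not hold → requirement n/a → met
10. state survey 15 days ago vs limit 30 → met
11. fire-alarm system test 74 days ago vs limit 120 → met
Not met: 1, 3, 4, 8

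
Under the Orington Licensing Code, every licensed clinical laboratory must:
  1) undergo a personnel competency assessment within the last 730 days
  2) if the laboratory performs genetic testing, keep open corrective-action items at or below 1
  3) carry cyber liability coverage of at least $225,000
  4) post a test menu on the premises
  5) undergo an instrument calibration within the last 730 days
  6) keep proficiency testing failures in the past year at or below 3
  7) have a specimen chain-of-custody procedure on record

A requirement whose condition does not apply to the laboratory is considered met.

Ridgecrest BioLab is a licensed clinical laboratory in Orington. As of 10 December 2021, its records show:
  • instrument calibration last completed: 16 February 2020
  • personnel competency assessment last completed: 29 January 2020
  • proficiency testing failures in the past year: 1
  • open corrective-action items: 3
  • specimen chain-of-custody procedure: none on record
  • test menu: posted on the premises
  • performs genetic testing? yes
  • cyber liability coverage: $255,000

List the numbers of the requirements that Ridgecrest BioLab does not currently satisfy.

1. personnel competency assessment 681 days ago vs limit 730 → met
2. condition 'performs genetic testing' holds; open corrective-action items 3 > 1 → not met
3. cyber liability coverage $255,000 ≥ $225,000 → met
4. test menu present → met
5. instrument calibration 663 days ago vs limit 730 → met
6. proficiency testing failures in the past year 1 ≤ 3 → met
7. specimen chain-of-custody procedure absent → not met
Not met: 2, 7

2, 7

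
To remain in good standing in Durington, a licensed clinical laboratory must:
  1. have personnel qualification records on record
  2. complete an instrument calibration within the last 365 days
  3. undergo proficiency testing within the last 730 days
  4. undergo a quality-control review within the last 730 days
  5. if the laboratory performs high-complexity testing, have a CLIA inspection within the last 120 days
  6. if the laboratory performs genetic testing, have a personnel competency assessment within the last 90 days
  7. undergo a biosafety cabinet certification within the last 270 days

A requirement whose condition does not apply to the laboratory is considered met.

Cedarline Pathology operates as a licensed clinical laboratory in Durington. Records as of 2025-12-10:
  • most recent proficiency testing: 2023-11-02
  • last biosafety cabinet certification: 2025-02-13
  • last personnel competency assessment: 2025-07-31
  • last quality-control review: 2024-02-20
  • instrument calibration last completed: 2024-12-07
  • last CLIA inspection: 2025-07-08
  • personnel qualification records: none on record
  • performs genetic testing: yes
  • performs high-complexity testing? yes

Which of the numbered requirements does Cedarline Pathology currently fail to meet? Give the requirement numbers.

1, 2, 3, 5, 6, 7

1. personnel qualification records absent → not met
2. instrument calibration 368 days ago vs limit 365 → not met
3. proficiency testing 769 days ago vs limit 730 → not met
4. quality-control review 659 days ago vs limit 730 → met
5. condition 'performs high-complexity testing' holds; CLIA inspection 155 days ago vs limit 120 → not met
6. condition 'performs genetic testing' holds; personnel competency assessment 132 days ago vs limit 90 → not met
7. biosafety cabinet certification 300 days ago vs limit 270 → not met
Not met: 1, 2, 3, 5, 6, 7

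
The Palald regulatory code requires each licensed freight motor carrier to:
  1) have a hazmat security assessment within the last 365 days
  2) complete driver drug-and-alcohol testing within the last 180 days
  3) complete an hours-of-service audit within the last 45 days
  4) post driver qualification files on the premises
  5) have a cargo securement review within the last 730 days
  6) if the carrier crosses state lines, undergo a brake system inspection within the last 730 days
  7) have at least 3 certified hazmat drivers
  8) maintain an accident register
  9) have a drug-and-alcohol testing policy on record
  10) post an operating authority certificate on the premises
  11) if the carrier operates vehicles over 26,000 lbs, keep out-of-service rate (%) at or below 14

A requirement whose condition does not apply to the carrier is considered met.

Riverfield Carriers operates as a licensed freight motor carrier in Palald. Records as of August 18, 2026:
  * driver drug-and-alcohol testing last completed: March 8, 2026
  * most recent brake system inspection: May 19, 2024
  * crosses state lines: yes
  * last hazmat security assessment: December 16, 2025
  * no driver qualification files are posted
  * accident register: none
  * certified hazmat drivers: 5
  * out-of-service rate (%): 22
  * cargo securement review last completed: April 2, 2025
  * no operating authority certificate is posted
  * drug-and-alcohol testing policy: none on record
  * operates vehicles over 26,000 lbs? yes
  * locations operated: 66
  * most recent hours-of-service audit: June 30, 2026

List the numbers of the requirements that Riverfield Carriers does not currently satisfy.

1. hazmat security assessment 245 days ago vs limit 365 → met
2. driver drug-and-alcohol testing 163 days ago vs limit 180 → met
3. hours-of-service audit 49 days ago vs limit 45 → not met
4. driver qualification files absent → not met
5. cargo securement review 503 days ago vs limit 730 → met
6. condition 'crosses state lines' holds; brake system inspection 821 days ago vs limit 730 → not met
7. certified hazmat drivers 5 ≥ 3 → met
8. accident register absent → not met
9. drug-and-alcohol testing policy absent → not met
10. operating authority certificate absent → not met
11. condition 'operates vehicles over 26,000 lbs' holds; out-of-service rate (%) 22 > 14 → not met
Not met: 3, 4, 6, 8, 9, 10, 11

3, 4, 6, 8, 9, 10, 11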